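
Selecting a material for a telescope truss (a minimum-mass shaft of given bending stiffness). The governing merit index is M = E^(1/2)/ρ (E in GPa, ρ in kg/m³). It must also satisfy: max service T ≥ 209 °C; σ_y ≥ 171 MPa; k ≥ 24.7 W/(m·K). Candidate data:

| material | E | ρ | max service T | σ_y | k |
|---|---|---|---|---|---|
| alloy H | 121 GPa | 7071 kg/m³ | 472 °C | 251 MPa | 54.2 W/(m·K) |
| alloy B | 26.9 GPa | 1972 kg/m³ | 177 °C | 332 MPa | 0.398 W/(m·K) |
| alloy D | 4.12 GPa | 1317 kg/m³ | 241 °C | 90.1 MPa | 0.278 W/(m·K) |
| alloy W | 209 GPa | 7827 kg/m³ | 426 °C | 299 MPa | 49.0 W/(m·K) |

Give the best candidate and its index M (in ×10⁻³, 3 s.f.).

Screen on constraints: max service T ≥ 209 °C; σ_y ≥ 171 MPa; k ≥ 24.7 W/(m·K). Survivors: alloy H, alloy W.
Evaluate M for each candidate:
  alloy W: M = 1.85×10⁻³
  alloy H: M = 1.56×10⁻³
The maximum is for alloy W.

alloy W, M = 1.85×10⁻³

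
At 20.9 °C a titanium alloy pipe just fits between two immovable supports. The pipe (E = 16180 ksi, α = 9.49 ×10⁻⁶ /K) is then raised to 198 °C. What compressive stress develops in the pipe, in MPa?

187 MPa

E = 16180 ksi = 111.6 GPa.
ΔT = 177.1 K. Constrained thermal stress σ = E·α·ΔT = 111.6×10³ MPa × 9.49×10⁻⁶ × 177.1 = 187 MPa (compressive).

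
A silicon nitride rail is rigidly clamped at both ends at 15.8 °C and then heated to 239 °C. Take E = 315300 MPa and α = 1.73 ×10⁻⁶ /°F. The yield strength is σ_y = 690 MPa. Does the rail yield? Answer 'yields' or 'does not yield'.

E = 315300 MPa = 315.3 GPa.
α = 1.73×10⁻⁶/°F × 9/5 = 3.11×10⁻⁶/K.
ΔT = 223.2 K. Constrained thermal stress σ = E·α·ΔT = 315.3×10³ MPa × 3.11×10⁻⁶ × 223.2 = 219 MPa (compressive).
Compare to σ_y = 690 MPa: σ < σ_y, so it does not yield.

does not yield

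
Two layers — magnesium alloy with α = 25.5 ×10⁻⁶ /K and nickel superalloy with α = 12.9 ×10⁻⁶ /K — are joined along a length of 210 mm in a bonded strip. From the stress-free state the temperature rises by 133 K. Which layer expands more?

magnesium alloy

α(magnesium alloy) = 25.5×10⁻⁶/K vs α(nickel superalloy) = 12.9×10⁻⁶/K.
Higher α expands more for the same ΔT: magnesium alloy.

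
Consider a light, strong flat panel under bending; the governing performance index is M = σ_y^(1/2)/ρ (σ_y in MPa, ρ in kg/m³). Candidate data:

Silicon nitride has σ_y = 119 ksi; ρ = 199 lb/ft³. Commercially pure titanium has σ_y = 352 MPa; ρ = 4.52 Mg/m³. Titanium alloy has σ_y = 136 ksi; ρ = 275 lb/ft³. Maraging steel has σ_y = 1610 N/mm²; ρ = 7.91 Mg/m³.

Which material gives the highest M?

Normalizing units and computing the index:
  silicon nitride: σ_y = 820.5 MPa, ρ = 3188 kg/m³
  commercially pure titanium: σ_y = 352.0 MPa, ρ = 4520 kg/m³
  titanium alloy: σ_y = 937.7 MPa, ρ = 4405 kg/m³
  maraging steel: σ_y = 1610 MPa, ρ = 7910 kg/m³
  silicon nitride: M = 8.99×10⁻³
  titanium alloy: M = 6.95×10⁻³
  maraging steel: M = 5.07×10⁻³
  commercially pure titanium: M = 4.15×10⁻³
Silicon nitride ranks first.

silicon nitride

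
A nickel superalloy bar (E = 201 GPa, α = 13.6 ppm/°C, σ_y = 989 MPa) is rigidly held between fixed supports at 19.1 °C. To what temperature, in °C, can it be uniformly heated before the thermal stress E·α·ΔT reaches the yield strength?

381 °C

E·α·ΔT = 989.0 MPa ⇒ ΔT = 989.0 / (201.0×10³ × 13.6×10⁻⁶) = 361.8 K.
T = 19.1 + 361.8 = 380.9 °C.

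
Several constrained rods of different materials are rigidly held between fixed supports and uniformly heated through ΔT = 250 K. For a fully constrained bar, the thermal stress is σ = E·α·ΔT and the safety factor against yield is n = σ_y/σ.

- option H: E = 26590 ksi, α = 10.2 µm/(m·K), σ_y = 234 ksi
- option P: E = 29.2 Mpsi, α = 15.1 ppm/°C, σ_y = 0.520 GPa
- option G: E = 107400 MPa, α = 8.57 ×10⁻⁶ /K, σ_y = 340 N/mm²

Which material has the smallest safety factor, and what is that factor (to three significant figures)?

option P, n = 0.684

Converting E to GPa, α to ×10⁻⁶/K, σ_y to MPa, then σ and n for each:
  option H: E = 183.3, α = 10.2, σ_y = 1613 → σ = 467 MPa, n = 3.45
  option P: E = 201.3, α = 15.1, σ_y = 520.0 → σ = 760 MPa, n = 0.684
  option G: E = 107.4, α = 8.57, σ_y = 340.0 → σ = 230 MPa, n = 1.48
Smallest n: option P with n = 0.684.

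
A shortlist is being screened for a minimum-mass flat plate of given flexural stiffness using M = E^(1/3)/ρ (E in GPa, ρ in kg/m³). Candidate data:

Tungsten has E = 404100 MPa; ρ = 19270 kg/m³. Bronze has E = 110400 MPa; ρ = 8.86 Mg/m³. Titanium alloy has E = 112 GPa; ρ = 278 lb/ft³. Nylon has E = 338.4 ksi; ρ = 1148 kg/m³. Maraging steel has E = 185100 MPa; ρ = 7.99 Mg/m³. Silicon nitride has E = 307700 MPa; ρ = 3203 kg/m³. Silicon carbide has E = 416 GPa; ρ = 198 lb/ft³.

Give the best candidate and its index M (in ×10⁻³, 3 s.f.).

Convert each candidate to consistent units, then evaluate M:
  tungsten: E = 404.1 GPa, ρ = 19270 kg/m³
  bronze: E = 110.4 GPa, ρ = 8860 kg/m³
  titanium alloy: E = 112.0 GPa, ρ = 4453 kg/m³
  nylon: E = 2.333 GPa, ρ = 1148 kg/m³
  maraging steel: E = 185.1 GPa, ρ = 7990 kg/m³
  silicon nitride: E = 307.7 GPa, ρ = 3203 kg/m³
  silicon carbide: E = 416.0 GPa, ρ = 3172 kg/m³
  silicon carbide: M = 2.35×10⁻³
  silicon nitride: M = 2.11×10⁻³
  nylon: M = 1.16×10⁻³
  titanium alloy: M = 1.08×10⁻³
  maraging steel: M = 0.713×10⁻³
  bronze: M = 0.541×10⁻³
  tungsten: M = 0.384×10⁻³
The maximum is for silicon carbide.

silicon carbide, M = 2.35×10⁻³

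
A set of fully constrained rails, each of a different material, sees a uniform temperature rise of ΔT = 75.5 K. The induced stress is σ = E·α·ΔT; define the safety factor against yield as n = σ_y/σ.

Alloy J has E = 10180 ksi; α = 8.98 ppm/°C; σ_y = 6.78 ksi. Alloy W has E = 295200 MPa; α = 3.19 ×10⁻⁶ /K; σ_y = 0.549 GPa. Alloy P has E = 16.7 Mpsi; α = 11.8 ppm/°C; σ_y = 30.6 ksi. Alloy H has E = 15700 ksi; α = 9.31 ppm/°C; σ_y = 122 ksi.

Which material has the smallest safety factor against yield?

Converting E to GPa, α to ×10⁻⁶/K, σ_y to MPa, then σ and n for each:
  alloy J: E = 70.19, α = 8.98, σ_y = 46.75 → σ = 47.6 MPa, n = 0.982
  alloy W: E = 295.2, α = 3.19, σ_y = 549.0 → σ = 71.1 MPa, n = 7.72
  alloy P: E = 115.1, α = 11.8, σ_y = 211.0 → σ = 103 MPa, n = 2.06
  alloy H: E = 108.2, α = 9.31, σ_y = 841.2 → σ = 76.1 MPa, n = 11.1
Alloy J has the lowest safety factor, n = 0.982.

alloy J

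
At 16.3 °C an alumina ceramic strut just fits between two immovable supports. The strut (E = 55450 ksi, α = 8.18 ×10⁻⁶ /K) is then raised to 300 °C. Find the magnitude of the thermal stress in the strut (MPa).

E = 55450 ksi = 382.3 GPa.
ΔT = 283.7 K. Constrained thermal stress σ = E·α·ΔT = 382.3×10³ MPa × 8.18×10⁻⁶ × 283.7 = 887 MPa (compressive).

887 MPa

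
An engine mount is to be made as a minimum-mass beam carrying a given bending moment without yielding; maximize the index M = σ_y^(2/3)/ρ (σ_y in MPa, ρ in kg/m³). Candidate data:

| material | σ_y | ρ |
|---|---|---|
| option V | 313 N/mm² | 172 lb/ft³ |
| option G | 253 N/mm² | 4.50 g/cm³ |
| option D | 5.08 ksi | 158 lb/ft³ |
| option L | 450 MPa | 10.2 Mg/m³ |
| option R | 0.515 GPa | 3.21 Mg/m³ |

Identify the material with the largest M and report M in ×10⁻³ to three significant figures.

Convert each candidate to consistent units, then evaluate M:
  option V: σ_y = 313.0 MPa, ρ = 2755 kg/m³
  option G: σ_y = 253.0 MPa, ρ = 4500 kg/m³
  option D: σ_y = 35.03 MPa, ρ = 2531 kg/m³
  option L: σ_y = 450.0 MPa, ρ = 10200 kg/m³
  option R: σ_y = 515.0 MPa, ρ = 3210 kg/m³
  option R: M = 20.0×10⁻³
  option V: M = 16.7×10⁻³
  option G: M = 8.89×10⁻³
  option L: M = 5.76×10⁻³
  option D: M = 4.23×10⁻³
Option R has the largest M.

option R, M = 20.0×10⁻³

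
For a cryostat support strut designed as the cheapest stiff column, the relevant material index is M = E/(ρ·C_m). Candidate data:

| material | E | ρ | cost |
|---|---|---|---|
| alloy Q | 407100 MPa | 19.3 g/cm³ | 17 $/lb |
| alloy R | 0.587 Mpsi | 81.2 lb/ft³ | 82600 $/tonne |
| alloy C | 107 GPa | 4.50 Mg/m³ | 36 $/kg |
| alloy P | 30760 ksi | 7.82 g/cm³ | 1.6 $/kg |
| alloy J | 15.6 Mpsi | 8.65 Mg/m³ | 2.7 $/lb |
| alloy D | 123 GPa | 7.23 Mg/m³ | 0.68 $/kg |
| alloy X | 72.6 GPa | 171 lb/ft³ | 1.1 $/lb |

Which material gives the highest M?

alloy D

Normalizing units and computing the index:
  alloy Q: E = 407.1 GPa, ρ = 19300 kg/m³, cost = 37.48 $/kg
  alloy R: E = 4.047 GPa, ρ = 1301 kg/m³, cost = 82.60 $/kg
  alloy C: E = 107.0 GPa, ρ = 4500 kg/m³, cost = 36.00 $/kg
  alloy P: E = 212.1 GPa, ρ = 7820 kg/m³, cost = 1.600 $/kg
  alloy J: E = 107.6 GPa, ρ = 8650 kg/m³, cost = 5.952 $/kg
  alloy D: E = 123.0 GPa, ρ = 7230 kg/m³, cost = 0.6800 $/kg
  alloy X: E = 72.60 GPa, ρ = 2739 kg/m³, cost = 2.425 $/kg
  alloy D: M = 25.0 MN·m per $
  alloy P: M = 17.0 MN·m per $
  alloy X: M = 10.9 MN·m per $
  alloy J: M = 2.09 MN·m per $
  alloy C: M = 0.660 MN·m per $
  alloy Q: M = 0.563 MN·m per $
  alloy R: M = 0.0377 MN·m per $
The maximum is for alloy D.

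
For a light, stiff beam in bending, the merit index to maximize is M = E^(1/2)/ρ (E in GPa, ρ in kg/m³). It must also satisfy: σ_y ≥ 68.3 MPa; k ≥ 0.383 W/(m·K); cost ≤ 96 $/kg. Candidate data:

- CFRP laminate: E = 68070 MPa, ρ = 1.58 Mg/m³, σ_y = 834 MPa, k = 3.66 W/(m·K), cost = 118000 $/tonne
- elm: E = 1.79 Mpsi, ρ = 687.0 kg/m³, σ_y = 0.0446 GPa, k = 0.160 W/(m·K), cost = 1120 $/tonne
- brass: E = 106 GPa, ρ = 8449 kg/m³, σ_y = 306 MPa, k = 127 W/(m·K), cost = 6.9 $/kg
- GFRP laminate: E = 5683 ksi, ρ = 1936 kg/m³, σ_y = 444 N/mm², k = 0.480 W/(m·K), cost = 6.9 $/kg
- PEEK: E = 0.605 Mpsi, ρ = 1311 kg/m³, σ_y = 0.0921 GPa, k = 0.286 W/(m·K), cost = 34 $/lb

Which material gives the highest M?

GFRP laminate

Screen on constraints: σ_y ≥ 68.3 MPa; k ≥ 0.383 W/(m·K); cost ≤ 96 $/kg. Survivors: brass, GFRP laminate.
Putting every candidate on a common basis:
  brass: E = 106.0 GPa, ρ = 8449 kg/m³
  GFRP laminate: E = 39.18 GPa, ρ = 1936 kg/m³
  GFRP laminate: M = 3.23×10⁻³
  brass: M = 1.22×10⁻³
GFRP laminate has the largest M.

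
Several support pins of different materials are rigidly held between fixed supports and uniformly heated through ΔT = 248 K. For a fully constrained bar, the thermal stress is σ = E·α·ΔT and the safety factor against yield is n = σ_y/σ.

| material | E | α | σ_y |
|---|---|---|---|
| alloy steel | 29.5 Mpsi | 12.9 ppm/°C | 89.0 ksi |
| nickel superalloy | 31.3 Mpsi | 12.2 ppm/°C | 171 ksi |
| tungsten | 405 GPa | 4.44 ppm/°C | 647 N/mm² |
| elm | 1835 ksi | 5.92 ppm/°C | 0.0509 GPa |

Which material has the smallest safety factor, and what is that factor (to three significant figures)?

alloy steel, n = 0.943

With everything in SI (GPa, ×10⁻⁶/K, MPa):
  alloy steel: E = 203.4, α = 12.9, σ_y = 613.6 → σ = 651 MPa, n = 0.943
  nickel superalloy: E = 215.8, α = 12.2, σ_y = 1179 → σ = 653 MPa, n = 1.81
  tungsten: E = 405.0, α = 4.44, σ_y = 647.0 → σ = 446 MPa, n = 1.45
  elm: E = 12.65, α = 5.92, σ_y = 50.90 → σ = 18.6 MPa, n = 2.74
The minimum is alloy steel at n = 0.943.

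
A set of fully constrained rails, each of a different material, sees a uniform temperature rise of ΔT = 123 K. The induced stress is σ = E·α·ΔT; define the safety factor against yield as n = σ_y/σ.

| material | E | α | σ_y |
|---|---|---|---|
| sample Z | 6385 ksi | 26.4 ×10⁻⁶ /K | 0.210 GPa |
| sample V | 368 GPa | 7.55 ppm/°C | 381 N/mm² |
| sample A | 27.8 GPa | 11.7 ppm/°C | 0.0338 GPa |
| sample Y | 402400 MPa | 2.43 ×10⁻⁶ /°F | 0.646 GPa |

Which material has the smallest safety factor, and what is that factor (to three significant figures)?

sample A, n = 0.845

With everything in SI (GPa, ×10⁻⁶/K, MPa):
  sample Z: E = 44.02, α = 26.4, σ_y = 210.0 → σ = 143 MPa, n = 1.47
  sample V: E = 368.0, α = 7.55, σ_y = 381.0 → σ = 342 MPa, n = 1.11
  sample A: E = 27.80, α = 11.7, σ_y = 33.80 → σ = 40.0 MPa, n = 0.845
  sample Y: E = 402.4, α = 4.37, σ_y = 646.0 → σ = 216 MPa, n = 2.98
Sample A has the lowest safety factor, n = 0.845.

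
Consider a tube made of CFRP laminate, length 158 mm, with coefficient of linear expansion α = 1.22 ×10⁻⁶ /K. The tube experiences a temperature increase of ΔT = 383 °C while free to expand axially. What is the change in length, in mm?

0.0738 mm

ΔL = α·L₀·ΔT = 1.22×10⁻⁶ × 158 mm × 383.0 K = 0.0738 mm.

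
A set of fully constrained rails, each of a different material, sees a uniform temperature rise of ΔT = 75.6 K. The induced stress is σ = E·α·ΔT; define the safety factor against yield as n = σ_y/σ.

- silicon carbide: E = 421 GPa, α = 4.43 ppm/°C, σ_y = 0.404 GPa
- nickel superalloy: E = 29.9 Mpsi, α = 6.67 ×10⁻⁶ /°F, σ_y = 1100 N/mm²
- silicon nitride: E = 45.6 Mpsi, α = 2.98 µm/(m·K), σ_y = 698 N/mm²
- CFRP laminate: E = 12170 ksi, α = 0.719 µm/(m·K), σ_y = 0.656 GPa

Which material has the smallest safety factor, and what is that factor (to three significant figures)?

silicon carbide, n = 2.87

Per material, after unit conversion:
  silicon carbide: E = 421.0, α = 4.43, σ_y = 404.0 → σ = 141 MPa, n = 2.87
  nickel superalloy: E = 206.2, α = 12.0, σ_y = 1100 → σ = 187 MPa, n = 5.88
  silicon nitride: E = 314.4, α = 2.98, σ_y = 698.0 → σ = 70.8 MPa, n = 9.85
  CFRP laminate: E = 83.91, α = 0.719, σ_y = 656.0 → σ = 4.56 MPa, n = 144
Silicon carbide has the lowest safety factor, n = 2.87.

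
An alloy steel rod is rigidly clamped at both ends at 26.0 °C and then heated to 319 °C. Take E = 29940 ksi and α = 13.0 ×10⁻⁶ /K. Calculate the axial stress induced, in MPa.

786 MPa

E = 29940 ksi = 206.4 GPa.
ΔT = 293.0 K. Constrained thermal stress σ = E·α·ΔT = 206.4×10³ MPa × 13.0×10⁻⁶ × 293.0 = 786 MPa (compressive).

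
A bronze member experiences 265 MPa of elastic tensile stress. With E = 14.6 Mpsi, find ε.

2.63×10⁻³

E = 14.6 Mpsi = 100.7 GPa = 100700 MPa.
ε = σ/E = 265 / 100700 = 2.63×10⁻³.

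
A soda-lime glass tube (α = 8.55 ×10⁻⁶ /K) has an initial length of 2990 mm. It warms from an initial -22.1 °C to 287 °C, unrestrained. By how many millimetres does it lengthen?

7.90 mm

ΔT = 287 − (-22.1) = 309.1 K.
ΔL = α·L₀·ΔT = 8.55×10⁻⁶ × 2990 mm × 309.1 K = 7.90 mm.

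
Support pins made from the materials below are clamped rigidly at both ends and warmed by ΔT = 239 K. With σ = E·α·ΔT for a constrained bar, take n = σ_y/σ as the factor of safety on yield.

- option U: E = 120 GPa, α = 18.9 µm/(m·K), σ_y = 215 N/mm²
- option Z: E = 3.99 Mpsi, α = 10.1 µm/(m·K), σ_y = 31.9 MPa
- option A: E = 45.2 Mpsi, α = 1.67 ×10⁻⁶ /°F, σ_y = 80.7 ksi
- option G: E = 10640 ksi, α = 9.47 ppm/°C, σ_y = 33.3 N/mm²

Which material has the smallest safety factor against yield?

Per material, after unit conversion:
  option U: E = 120.0, α = 18.9, σ_y = 215.0 → σ = 542 MPa, n = 0.397
  option Z: E = 27.51, α = 10.1, σ_y = 31.90 → σ = 66.4 MPa, n = 0.480
  option A: E = 311.6, α = 3.01, σ_y = 556.4 → σ = 224 MPa, n = 2.49
  option G: E = 73.36, α = 9.47, σ_y = 33.30 → σ = 166 MPa, n = 0.201
Option G has the lowest safety factor, n = 0.201.

option G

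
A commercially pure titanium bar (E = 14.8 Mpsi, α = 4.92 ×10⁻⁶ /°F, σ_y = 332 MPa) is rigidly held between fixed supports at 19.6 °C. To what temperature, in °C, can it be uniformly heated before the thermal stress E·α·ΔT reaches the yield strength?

387 °C

E = 14.8 Mpsi = 102.0 GPa.
α = 4.92×10⁻⁶/°F × 9/5 = 8.86×10⁻⁶/K.
E·α·ΔT = 332.0 MPa ⇒ ΔT = 332.0 / (102.0×10³ × 8.86×10⁻⁶) = 367.4 K.
T = 19.6 + 367.4 = 387.0 °C.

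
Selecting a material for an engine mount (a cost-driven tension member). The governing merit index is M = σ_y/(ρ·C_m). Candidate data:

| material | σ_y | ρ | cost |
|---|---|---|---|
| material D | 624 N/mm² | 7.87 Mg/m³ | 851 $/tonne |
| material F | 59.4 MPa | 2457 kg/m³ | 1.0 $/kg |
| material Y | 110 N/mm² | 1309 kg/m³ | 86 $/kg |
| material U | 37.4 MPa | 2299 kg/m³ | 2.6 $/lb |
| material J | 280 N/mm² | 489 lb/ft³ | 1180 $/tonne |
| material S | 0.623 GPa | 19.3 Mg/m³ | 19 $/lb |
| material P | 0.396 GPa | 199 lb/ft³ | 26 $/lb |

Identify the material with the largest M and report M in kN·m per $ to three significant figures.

In SI units:
  material D: σ_y = 624.0 MPa, ρ = 7870 kg/m³, cost = 0.8510 $/kg
  material F: σ_y = 59.40 MPa, ρ = 2457 kg/m³, cost = 1.000 $/kg
  material Y: σ_y = 110.0 MPa, ρ = 1309 kg/m³, cost = 86.00 $/kg
  material U: σ_y = 37.40 MPa, ρ = 2299 kg/m³, cost = 5.732 $/kg
  material J: σ_y = 280.0 MPa, ρ = 7833 kg/m³, cost = 1.180 $/kg
  material S: σ_y = 623.0 MPa, ρ = 19300 kg/m³, cost = 41.89 $/kg
  material P: σ_y = 396.0 MPa, ρ = 3188 kg/m³, cost = 57.32 $/kg
  material D: M = 93.2 kN·m per $
  material J: M = 30.3 kN·m per $
  material F: M = 24.2 kN·m per $
  material U: M = 2.84 kN·m per $
  material P: M = 2.17 kN·m per $
  material Y: M = 0.977 kN·m per $
  material S: M = 0.771 kN·m per $
Material D ranks first.

material D, M = 93.2 kN·m per $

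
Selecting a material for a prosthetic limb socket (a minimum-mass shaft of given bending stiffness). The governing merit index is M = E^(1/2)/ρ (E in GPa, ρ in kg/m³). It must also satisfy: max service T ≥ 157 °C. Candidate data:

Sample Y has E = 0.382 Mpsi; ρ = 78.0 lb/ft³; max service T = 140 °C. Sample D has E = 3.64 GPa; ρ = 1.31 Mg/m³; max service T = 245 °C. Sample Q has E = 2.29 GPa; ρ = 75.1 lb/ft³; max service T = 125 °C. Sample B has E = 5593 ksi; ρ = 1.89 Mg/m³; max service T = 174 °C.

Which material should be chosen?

Screen on constraints: max service T ≥ 157 °C. Survivors: sample D, sample B.
After converting to SI:
  sample D: E = 3.640 GPa, ρ = 1310 kg/m³
  sample B: E = 38.56 GPa, ρ = 1890 kg/m³
  sample B: M = 3.29×10⁻³
  sample D: M = 1.46×10⁻³
Sample B has the largest M.

sample B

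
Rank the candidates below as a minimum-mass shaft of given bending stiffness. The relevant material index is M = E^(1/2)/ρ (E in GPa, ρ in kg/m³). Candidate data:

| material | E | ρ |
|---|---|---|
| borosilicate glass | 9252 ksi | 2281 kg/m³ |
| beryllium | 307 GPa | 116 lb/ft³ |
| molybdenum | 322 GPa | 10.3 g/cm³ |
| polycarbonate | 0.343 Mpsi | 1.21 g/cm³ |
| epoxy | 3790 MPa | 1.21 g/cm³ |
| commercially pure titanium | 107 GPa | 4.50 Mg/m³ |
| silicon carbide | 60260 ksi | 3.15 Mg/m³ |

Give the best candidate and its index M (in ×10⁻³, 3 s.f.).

Convert each candidate to consistent units, then evaluate M:
  borosilicate glass: E = 63.79 GPa, ρ = 2281 kg/m³
  beryllium: E = 307.0 GPa, ρ = 1858 kg/m³
  molybdenum: E = 322.0 GPa, ρ = 10300 kg/m³
  polycarbonate: E = 2.365 GPa, ρ = 1210 kg/m³
  epoxy: E = 3.790 GPa, ρ = 1210 kg/m³
  commercially pure titanium: E = 107.0 GPa, ρ = 4500 kg/m³
  silicon carbide: E = 415.5 GPa, ρ = 3150 kg/m³
  beryllium: M = 9.43×10⁻³
  silicon carbide: M = 6.47×10⁻³
  borosilicate glass: M = 3.50×10⁻³
  commercially pure titanium: M = 2.30×10⁻³
  molybdenum: M = 1.74×10⁻³
  epoxy: M = 1.61×10⁻³
  polycarbonate: M = 1.27×10⁻³
Beryllium has the largest M.

beryllium, M = 9.43×10⁻³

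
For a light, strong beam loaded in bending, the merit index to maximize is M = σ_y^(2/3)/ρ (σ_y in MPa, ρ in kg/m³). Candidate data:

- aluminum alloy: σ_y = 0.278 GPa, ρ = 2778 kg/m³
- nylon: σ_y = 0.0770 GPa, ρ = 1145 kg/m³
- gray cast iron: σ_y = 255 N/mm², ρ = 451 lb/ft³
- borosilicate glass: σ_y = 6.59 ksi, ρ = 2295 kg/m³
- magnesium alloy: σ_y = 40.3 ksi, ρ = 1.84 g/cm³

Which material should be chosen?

Putting every candidate on a common basis:
  aluminum alloy: σ_y = 278.0 MPa, ρ = 2778 kg/m³
  nylon: σ_y = 77.00 MPa, ρ = 1145 kg/m³
  gray cast iron: σ_y = 255.0 MPa, ρ = 7224 kg/m³
  borosilicate glass: σ_y = 45.44 MPa, ρ = 2295 kg/m³
  magnesium alloy: σ_y = 277.9 MPa, ρ = 1840 kg/m³
  magnesium alloy: M = 23.1×10⁻³
  nylon: M = 15.8×10⁻³
  aluminum alloy: M = 15.3×10⁻³
  gray cast iron: M = 5.57×10⁻³
  borosilicate glass: M = 5.55×10⁻³
Magnesium alloy ranks first.

magnesium alloy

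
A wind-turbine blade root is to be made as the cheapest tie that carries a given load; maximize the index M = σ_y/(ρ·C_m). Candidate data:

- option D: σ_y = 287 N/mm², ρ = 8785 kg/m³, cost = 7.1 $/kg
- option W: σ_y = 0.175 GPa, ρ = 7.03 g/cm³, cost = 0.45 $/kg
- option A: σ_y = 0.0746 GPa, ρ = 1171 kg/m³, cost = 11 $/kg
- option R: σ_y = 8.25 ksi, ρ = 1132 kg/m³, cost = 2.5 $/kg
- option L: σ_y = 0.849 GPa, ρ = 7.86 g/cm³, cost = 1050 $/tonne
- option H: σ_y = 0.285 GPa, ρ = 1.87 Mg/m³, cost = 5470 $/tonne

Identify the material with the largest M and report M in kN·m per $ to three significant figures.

Normalizing units and computing the index:
  option D: σ_y = 287.0 MPa, ρ = 8785 kg/m³, cost = 7.100 $/kg
  option W: σ_y = 175.0 MPa, ρ = 7030 kg/m³, cost = 0.4500 $/kg
  option A: σ_y = 74.60 MPa, ρ = 1171 kg/m³, cost = 11.00 $/kg
  option R: σ_y = 56.88 MPa, ρ = 1132 kg/m³, cost = 2.500 $/kg
  option L: σ_y = 849.0 MPa, ρ = 7860 kg/m³, cost = 1.050 $/kg
  option H: σ_y = 285.0 MPa, ρ = 1870 kg/m³, cost = 5.470 $/kg
  option L: M = 103 kN·m per $
  option W: M = 55.3 kN·m per $
  option H: M = 27.9 kN·m per $
  option R: M = 20.1 kN·m per $
  option A: M = 5.79 kN·m per $
  option D: M = 4.60 kN·m per $
Highest index: option L.

option L, M = 103 kN·m per $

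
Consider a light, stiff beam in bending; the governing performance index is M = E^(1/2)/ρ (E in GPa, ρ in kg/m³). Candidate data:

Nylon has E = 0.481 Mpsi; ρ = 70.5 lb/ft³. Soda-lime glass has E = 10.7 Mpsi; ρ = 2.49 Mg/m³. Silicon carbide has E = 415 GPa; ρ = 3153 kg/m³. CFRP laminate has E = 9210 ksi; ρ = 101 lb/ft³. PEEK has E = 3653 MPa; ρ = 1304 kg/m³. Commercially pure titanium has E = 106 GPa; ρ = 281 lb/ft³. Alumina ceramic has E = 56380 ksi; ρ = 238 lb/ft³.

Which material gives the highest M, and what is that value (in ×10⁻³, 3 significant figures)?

silicon carbide, M = 6.46×10⁻³

Putting every candidate on a common basis:
  nylon: E = 3.316 GPa, ρ = 1129 kg/m³
  soda-lime glass: E = 73.77 GPa, ρ = 2490 kg/m³
  silicon carbide: E = 415.0 GPa, ρ = 3153 kg/m³
  CFRP laminate: E = 63.50 GPa, ρ = 1618 kg/m³
  PEEK: E = 3.653 GPa, ρ = 1304 kg/m³
  commercially pure titanium: E = 106.0 GPa, ρ = 4501 kg/m³
  alumina ceramic: E = 388.7 GPa, ρ = 3812 kg/m³
  silicon carbide: M = 6.46×10⁻³
  alumina ceramic: M = 5.17×10⁻³
  CFRP laminate: M = 4.93×10⁻³
  soda-lime glass: M = 3.45×10⁻³
  commercially pure titanium: M = 2.29×10⁻³
  nylon: M = 1.61×10⁻³
  PEEK: M = 1.47×10⁻³
Highest index: silicon carbide.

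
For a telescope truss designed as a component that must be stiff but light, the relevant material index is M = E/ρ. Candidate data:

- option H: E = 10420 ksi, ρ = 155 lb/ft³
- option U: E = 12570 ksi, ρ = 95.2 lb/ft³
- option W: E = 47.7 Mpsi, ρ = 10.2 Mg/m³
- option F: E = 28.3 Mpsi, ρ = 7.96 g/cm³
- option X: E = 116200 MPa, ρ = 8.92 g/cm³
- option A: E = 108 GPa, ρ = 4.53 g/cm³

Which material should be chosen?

Normalizing units and computing the index:
  option H: E = 71.84 GPa, ρ = 2483 kg/m³
  option U: E = 86.67 GPa, ρ = 1525 kg/m³
  option W: E = 328.9 GPa, ρ = 10200 kg/m³
  option F: E = 195.1 GPa, ρ = 7960 kg/m³
  option X: E = 116.2 GPa, ρ = 8920 kg/m³
  option A: E = 108.0 GPa, ρ = 4530 kg/m³
  option U: M = 56.8 MN·m/kg
  option W: M = 32.2 MN·m/kg
  option H: M = 28.9 MN·m/kg
  option F: M = 24.5 MN·m/kg
  option A: M = 23.8 MN·m/kg
  option X: M = 13.0 MN·m/kg
The maximum is for option U.

option U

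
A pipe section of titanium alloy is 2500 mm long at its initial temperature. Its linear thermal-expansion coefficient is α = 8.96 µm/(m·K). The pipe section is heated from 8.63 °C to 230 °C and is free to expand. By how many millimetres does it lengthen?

4.96 mm

ΔT = 230 − 8.63 = 221.4 K.
ΔL = α·L₀·ΔT = 8.96×10⁻⁶ × 2500 mm × 221.4 K = 4.96 mm.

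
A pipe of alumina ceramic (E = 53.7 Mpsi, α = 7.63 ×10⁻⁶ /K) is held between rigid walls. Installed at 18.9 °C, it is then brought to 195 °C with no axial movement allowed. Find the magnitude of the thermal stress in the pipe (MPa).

497 MPa

E = 53.7 Mpsi = 370.2 GPa.
ΔT = 176.1 K. Constrained thermal stress σ = E·α·ΔT = 370.2×10³ MPa × 7.63×10⁻⁶ × 176.1 = 497 MPa (compressive).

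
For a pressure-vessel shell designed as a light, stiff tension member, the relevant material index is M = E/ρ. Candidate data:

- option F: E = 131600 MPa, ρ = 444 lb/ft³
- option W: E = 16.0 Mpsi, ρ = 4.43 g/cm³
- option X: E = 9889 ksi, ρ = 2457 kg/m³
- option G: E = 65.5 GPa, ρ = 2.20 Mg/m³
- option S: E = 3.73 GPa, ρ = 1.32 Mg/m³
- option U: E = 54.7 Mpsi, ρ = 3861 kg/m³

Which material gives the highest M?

In SI units:
  option F: E = 131.6 GPa, ρ = 7112 kg/m³
  option W: E = 110.3 GPa, ρ = 4430 kg/m³
  option X: E = 68.18 GPa, ρ = 2457 kg/m³
  option G: E = 65.50 GPa, ρ = 2200 kg/m³
  option S: E = 3.730 GPa, ρ = 1320 kg/m³
  option U: E = 377.1 GPa, ρ = 3861 kg/m³
  option U: M = 97.7 MN·m/kg
  option G: M = 29.8 MN·m/kg
  option X: M = 27.8 MN·m/kg
  option W: M = 24.9 MN·m/kg
  option F: M = 18.5 MN·m/kg
  option S: M = 2.83 MN·m/kg
Option U has the largest M.

option U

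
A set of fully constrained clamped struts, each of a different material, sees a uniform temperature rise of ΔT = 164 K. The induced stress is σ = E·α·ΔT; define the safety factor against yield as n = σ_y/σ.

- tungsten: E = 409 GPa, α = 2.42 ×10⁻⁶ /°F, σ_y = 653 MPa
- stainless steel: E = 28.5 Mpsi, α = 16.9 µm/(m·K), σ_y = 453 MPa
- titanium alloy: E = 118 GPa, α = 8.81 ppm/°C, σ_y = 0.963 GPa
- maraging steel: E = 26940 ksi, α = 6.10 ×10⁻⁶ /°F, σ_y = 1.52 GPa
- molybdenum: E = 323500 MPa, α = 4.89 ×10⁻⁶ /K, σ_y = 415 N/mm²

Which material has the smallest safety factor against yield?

Converting E to GPa, α to ×10⁻⁶/K, σ_y to MPa, then σ and n for each:
  tungsten: E = 409.0, α = 4.36, σ_y = 653.0 → σ = 292 MPa, n = 2.23
  stainless steel: E = 196.5, α = 16.9, σ_y = 453.0 → σ = 545 MPa, n = 0.832
  titanium alloy: E = 118.0, α = 8.81, σ_y = 963.0 → σ = 170 MPa, n = 5.65
  maraging steel: E = 185.7, α = 11.0, σ_y = 1520 → σ = 334 MPa, n = 4.54
  molybdenum: E = 323.5, α = 4.89, σ_y = 415.0 → σ = 259 MPa, n = 1.60
The minimum is stainless steel at n = 0.832.

stainless steel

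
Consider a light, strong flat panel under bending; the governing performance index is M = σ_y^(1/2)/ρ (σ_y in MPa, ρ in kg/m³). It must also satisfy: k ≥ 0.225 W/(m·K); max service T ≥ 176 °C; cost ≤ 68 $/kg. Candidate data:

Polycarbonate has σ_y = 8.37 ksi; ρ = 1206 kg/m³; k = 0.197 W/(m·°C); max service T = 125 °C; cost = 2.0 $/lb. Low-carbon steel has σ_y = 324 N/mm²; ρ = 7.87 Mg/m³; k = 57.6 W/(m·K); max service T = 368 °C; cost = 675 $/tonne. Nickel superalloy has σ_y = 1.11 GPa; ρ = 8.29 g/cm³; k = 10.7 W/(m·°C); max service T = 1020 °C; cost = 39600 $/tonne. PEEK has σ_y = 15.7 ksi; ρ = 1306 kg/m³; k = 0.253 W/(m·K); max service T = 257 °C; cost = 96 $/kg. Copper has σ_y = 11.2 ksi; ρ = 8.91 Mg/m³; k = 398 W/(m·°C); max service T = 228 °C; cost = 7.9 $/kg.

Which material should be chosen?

Screen on constraints: k ≥ 0.225 W/(m·K); max service T ≥ 176 °C; cost ≤ 68 $/kg. Survivors: low-carbon steel, nickel superalloy, copper.
Putting every candidate on a common basis:
  low-carbon steel: σ_y = 324.0 MPa, ρ = 7870 kg/m³
  nickel superalloy: σ_y = 1110 MPa, ρ = 8290 kg/m³
  copper: σ_y = 77.22 MPa, ρ = 8910 kg/m³
  nickel superalloy: M = 4.02×10⁻³
  low-carbon steel: M = 2.29×10⁻³
  copper: M = 0.986×10⁻³
Nickel superalloy ranks first.

nickel superalloy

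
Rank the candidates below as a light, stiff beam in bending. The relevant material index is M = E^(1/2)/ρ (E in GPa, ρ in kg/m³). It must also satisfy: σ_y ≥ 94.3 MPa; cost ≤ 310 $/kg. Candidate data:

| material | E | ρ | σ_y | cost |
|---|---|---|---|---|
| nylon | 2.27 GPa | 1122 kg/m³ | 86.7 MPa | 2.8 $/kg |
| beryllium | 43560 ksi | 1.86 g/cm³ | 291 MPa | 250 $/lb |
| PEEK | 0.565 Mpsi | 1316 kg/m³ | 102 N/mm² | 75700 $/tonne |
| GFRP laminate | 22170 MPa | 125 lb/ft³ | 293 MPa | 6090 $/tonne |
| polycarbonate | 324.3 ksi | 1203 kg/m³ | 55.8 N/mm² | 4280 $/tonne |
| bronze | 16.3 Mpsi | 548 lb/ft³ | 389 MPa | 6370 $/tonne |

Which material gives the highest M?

GFRP laminate

Screen on constraints: σ_y ≥ 94.3 MPa; cost ≤ 310 $/kg. Survivors: PEEK, GFRP laminate, bronze.
Convert each candidate to consistent units, then evaluate M:
  PEEK: E = 3.896 GPa, ρ = 1316 kg/m³
  GFRP laminate: E = 22.17 GPa, ρ = 2002 kg/m³
  bronze: E = 112.4 GPa, ρ = 8778 kg/m³
  GFRP laminate: M = 2.35×10⁻³
  PEEK: M = 1.50×10⁻³
  bronze: M = 1.21×10⁻³
The maximum is for GFRP laminate.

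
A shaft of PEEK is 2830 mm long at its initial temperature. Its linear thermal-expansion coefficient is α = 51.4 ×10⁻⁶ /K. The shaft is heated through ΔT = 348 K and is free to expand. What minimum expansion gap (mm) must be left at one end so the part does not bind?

ΔL = α·L₀·ΔT = 51.4×10⁻⁶ × 2830 mm × 348.0 K = 50.6 mm.

50.6 mm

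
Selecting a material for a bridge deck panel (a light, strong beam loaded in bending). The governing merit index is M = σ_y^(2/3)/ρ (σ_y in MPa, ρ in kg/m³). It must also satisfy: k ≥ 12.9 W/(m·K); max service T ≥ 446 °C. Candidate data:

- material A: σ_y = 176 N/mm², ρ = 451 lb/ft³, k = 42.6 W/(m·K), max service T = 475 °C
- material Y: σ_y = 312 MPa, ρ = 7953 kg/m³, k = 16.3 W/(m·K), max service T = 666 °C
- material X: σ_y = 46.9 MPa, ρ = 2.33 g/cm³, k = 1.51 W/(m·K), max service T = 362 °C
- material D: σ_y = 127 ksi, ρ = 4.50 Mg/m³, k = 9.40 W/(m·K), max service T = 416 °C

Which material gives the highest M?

material Y

Screen on constraints: k ≥ 12.9 W/(m·K); max service T ≥ 446 °C. Survivors: material A, material Y.
Convert each candidate to consistent units, then evaluate M:
  material A: σ_y = 176.0 MPa, ρ = 7224 kg/m³
  material Y: σ_y = 312.0 MPa, ρ = 7953 kg/m³
  material Y: M = 5.78×10⁻³
  material A: M = 4.35×10⁻³
Material Y ranks first.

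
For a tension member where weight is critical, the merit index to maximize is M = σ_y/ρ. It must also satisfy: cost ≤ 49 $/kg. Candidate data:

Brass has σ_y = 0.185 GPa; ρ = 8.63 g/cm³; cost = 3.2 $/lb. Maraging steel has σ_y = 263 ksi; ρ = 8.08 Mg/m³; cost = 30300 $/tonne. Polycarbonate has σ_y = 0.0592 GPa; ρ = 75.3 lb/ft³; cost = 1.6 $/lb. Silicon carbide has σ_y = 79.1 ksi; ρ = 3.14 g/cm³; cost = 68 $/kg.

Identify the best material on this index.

Screen on constraints: cost ≤ 49 $/kg. Survivors: brass, maraging steel, polycarbonate.
In SI units:
  brass: σ_y = 185.0 MPa, ρ = 8630 kg/m³
  maraging steel: σ_y = 1813 MPa, ρ = 8080 kg/m³
  polycarbonate: σ_y = 59.20 MPa, ρ = 1206 kg/m³
  maraging steel: M = 224 kN·m/kg
  polycarbonate: M = 49.1 kN·m/kg
  brass: M = 21.4 kN·m/kg
The maximum is for maraging steel.

maraging steel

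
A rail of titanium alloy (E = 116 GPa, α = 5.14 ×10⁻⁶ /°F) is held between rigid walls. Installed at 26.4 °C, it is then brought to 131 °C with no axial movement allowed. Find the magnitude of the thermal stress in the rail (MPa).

112 MPa

α = 5.14×10⁻⁶/°F × 9/5 = 9.25×10⁻⁶/K.
ΔT = 104.6 K. Constrained thermal stress σ = E·α·ΔT = 116.0×10³ MPa × 9.25×10⁻⁶ × 104.6 = 112 MPa (compressive).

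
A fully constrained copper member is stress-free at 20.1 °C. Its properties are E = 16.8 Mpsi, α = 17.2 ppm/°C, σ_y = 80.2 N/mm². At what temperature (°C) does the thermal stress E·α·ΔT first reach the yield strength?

E = 16.8 Mpsi = 115.8 GPa.
σ_y = 80.2 N/mm² = 80.20 MPa.
E·α·ΔT = 80.20 MPa ⇒ ΔT = 80.20 / (115.8×10³ × 17.2×10⁻⁶) = 40.25 K.
T = 20.1 + 40.25 = 60.35 °C.

60.4 °C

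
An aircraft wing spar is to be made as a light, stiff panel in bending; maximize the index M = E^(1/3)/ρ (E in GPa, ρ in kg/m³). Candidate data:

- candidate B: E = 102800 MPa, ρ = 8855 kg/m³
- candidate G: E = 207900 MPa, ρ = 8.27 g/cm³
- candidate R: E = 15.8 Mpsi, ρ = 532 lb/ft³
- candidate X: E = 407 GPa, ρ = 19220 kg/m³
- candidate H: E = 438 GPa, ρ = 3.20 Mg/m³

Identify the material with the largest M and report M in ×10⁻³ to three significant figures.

candidate H, M = 2.37×10⁻³

After converting to SI:
  candidate B: E = 102.8 GPa, ρ = 8855 kg/m³
  candidate G: E = 207.9 GPa, ρ = 8270 kg/m³
  candidate R: E = 108.9 GPa, ρ = 8522 kg/m³
  candidate X: E = 407.0 GPa, ρ = 19220 kg/m³
  candidate H: E = 438.0 GPa, ρ = 3200 kg/m³
  candidate H: M = 2.37×10⁻³
  candidate G: M = 0.716×10⁻³
  candidate R: M = 0.560×10⁻³
  candidate B: M = 0.529×10⁻³
  candidate X: M = 0.386×10⁻³
Candidate H ranks first.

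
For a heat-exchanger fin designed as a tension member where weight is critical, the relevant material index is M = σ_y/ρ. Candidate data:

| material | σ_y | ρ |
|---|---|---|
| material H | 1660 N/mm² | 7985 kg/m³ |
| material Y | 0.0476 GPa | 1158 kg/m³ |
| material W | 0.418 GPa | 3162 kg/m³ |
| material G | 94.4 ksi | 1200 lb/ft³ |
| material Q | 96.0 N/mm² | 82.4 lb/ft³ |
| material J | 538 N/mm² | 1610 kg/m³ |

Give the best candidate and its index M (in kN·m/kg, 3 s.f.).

material J, M = 334 kN·m/kg

Convert each candidate to consistent units, then evaluate M:
  material H: σ_y = 1660 MPa, ρ = 7985 kg/m³
  material Y: σ_y = 47.60 MPa, ρ = 1158 kg/m³
  material W: σ_y = 418.0 MPa, ρ = 3162 kg/m³
  material G: σ_y = 650.9 MPa, ρ = 19220 kg/m³
  material Q: σ_y = 96.00 MPa, ρ = 1320 kg/m³
  material J: σ_y = 538.0 MPa, ρ = 1610 kg/m³
  material J: M = 334 kN·m/kg
  material H: M = 208 kN·m/kg
  material W: M = 132 kN·m/kg
  material Q: M = 72.7 kN·m/kg
  material Y: M = 41.1 kN·m/kg
  material G: M = 33.9 kN·m/kg
Highest index: material J.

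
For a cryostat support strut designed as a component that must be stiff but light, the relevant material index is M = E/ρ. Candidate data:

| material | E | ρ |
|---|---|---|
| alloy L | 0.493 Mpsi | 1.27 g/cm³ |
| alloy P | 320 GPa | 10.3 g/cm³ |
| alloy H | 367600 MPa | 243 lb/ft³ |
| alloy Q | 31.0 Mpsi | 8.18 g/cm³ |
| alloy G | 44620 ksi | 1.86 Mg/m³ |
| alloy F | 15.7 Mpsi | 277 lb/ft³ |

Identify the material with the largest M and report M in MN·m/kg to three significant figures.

Convert each candidate to consistent units, then evaluate M:
  alloy L: E = 3.399 GPa, ρ = 1270 kg/m³
  alloy P: E = 320.0 GPa, ρ = 10300 kg/m³
  alloy H: E = 367.6 GPa, ρ = 3892 kg/m³
  alloy Q: E = 213.7 GPa, ρ = 8180 kg/m³
  alloy G: E = 307.6 GPa, ρ = 1860 kg/m³
  alloy F: E = 108.2 GPa, ρ = 4437 kg/m³
  alloy G: M = 165 MN·m/kg
  alloy H: M = 94.4 MN·m/kg
  alloy P: M = 31.1 MN·m/kg
  alloy Q: M = 26.1 MN·m/kg
  alloy F: M = 24.4 MN·m/kg
  alloy L: M = 2.68 MN·m/kg
Highest index: alloy G.

alloy G, M = 165 MN·m/kg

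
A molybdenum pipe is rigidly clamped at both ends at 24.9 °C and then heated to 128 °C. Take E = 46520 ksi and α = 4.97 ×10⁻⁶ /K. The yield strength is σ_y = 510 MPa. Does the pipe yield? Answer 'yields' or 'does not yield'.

does not yield

E = 46520 ksi = 320.7 GPa.
ΔT = 103.1 K. Constrained thermal stress σ = E·α·ΔT = 320.7×10³ MPa × 4.97×10⁻⁶ × 103.1 = 164 MPa (compressive).
Compare to σ_y = 510 MPa: σ < σ_y, so it does not yield.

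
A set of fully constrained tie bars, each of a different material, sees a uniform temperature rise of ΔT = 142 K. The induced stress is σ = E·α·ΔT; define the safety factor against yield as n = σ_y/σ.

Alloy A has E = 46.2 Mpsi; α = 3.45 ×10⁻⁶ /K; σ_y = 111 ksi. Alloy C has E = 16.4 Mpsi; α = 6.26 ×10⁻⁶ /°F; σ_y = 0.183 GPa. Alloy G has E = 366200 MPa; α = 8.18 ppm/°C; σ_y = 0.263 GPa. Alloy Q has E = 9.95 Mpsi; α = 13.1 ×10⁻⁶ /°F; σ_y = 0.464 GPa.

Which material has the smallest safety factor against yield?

alloy G

In consistent units (E in GPa, α in ×10⁻⁶/K, σ_y in MPa):
  alloy A: E = 318.5, α = 3.45, σ_y = 765.3 → σ = 156 MPa, n = 4.90
  alloy C: E = 113.1, α = 11.3, σ_y = 183.0 → σ = 181 MPa, n = 1.01
  alloy G: E = 366.2, α = 8.18, σ_y = 263.0 → σ = 425 MPa, n = 0.618
  alloy Q: E = 68.60, α = 23.6, σ_y = 464.0 → σ = 230 MPa, n = 2.02
Smallest n: alloy G with n = 0.618.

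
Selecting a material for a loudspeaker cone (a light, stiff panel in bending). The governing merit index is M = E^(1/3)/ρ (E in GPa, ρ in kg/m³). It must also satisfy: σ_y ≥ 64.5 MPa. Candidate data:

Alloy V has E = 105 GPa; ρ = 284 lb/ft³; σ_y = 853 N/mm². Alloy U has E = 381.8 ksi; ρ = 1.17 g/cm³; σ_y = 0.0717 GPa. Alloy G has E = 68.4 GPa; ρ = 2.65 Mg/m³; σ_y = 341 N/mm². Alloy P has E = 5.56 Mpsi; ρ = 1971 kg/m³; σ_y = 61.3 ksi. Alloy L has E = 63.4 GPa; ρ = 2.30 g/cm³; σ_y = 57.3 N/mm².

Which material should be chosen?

alloy P

Screen on constraints: σ_y ≥ 64.5 MPa. Survivors: alloy V, alloy U, alloy G, alloy P.
In SI units:
  alloy V: E = 105.0 GPa, ρ = 4549 kg/m³
  alloy U: E = 2.632 GPa, ρ = 1170 kg/m³
  alloy G: E = 68.40 GPa, ρ = 2650 kg/m³
  alloy P: E = 38.33 GPa, ρ = 1971 kg/m³
  alloy P: M = 1.71×10⁻³
  alloy G: M = 1.54×10⁻³
  alloy U: M = 1.18×10⁻³
  alloy V: M = 1.04×10⁻³
Alloy P ranks first.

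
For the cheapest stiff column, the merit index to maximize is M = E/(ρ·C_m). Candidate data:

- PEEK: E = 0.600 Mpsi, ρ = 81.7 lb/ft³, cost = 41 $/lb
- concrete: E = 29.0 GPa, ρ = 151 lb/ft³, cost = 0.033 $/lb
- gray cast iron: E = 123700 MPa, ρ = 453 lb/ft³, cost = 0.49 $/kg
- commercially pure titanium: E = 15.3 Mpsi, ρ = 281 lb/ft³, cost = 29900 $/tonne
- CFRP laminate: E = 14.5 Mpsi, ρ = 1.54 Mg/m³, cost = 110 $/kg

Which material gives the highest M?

concrete

After converting to SI:
  PEEK: E = 4.137 GPa, ρ = 1309 kg/m³, cost = 90.39 $/kg
  concrete: E = 29.00 GPa, ρ = 2419 kg/m³, cost = 0.07275 $/kg
  gray cast iron: E = 123.7 GPa, ρ = 7256 kg/m³, cost = 0.4900 $/kg
  commercially pure titanium: E = 105.5 GPa, ρ = 4501 kg/m³, cost = 29.90 $/kg
  CFRP laminate: E = 99.97 GPa, ρ = 1540 kg/m³, cost = 110.0 $/kg
  concrete: M = 165 MN·m per $
  gray cast iron: M = 34.8 MN·m per $
  commercially pure titanium: M = 0.784 MN·m per $
  CFRP laminate: M = 0.590 MN·m per $
  PEEK: M = 0.0350 MN·m per $
Concrete has the largest M.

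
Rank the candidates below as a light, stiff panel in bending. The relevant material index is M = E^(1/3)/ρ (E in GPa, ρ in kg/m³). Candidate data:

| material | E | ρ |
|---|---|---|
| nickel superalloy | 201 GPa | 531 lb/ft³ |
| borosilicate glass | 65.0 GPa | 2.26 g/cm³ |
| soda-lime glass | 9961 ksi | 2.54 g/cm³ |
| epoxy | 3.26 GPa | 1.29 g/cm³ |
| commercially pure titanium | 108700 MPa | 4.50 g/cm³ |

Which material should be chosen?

borosilicate glass

After converting to SI:
  nickel superalloy: E = 201.0 GPa, ρ = 8506 kg/m³
  borosilicate glass: E = 65.00 GPa, ρ = 2260 kg/m³
  soda-lime glass: E = 68.68 GPa, ρ = 2540 kg/m³
  epoxy: E = 3.260 GPa, ρ = 1290 kg/m³
  commercially pure titanium: E = 108.7 GPa, ρ = 4500 kg/m³
  borosilicate glass: M = 1.78×10⁻³
  soda-lime glass: M = 1.61×10⁻³
  epoxy: M = 1.15×10⁻³
  commercially pure titanium: M = 1.06×10⁻³
  nickel superalloy: M = 0.689×10⁻³
Highest index: borosilicate glass.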